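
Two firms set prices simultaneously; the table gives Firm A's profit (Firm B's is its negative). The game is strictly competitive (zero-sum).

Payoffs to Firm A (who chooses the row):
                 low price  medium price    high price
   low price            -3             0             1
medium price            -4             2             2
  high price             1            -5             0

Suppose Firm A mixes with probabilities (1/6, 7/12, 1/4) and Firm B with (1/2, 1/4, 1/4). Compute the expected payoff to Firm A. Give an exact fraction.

-47/48

Against (1/2, 1/4, 1/4), each row's expected payoff is low price: -5/4; medium price: -1; high price: -3/4.
Taking the (1/6, 7/12, 1/4)-weighted average: (1/6)·(-5/4) + (7/12)·(-1) + (1/4)·(-3/4) = -47/48.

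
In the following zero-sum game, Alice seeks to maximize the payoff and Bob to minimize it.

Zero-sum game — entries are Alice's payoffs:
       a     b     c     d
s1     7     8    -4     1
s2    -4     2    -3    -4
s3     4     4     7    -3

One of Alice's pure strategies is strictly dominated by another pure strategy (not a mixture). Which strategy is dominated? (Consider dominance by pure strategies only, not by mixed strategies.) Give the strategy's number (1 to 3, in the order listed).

Compare s2 with s3: 4 > -4, 4 > 2, 7 > -3, -3 > -4.
So s3 strictly dominates s2 for Alice; s2 is strictly dominated.

2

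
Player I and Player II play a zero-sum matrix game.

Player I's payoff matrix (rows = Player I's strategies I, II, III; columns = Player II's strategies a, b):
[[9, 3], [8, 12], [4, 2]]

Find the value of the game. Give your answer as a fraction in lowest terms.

42/5

Row III is strictly dominated by row I, so Player I never plays it.
The remaining 2×2 game on (I, II) × (a, b) has no saddle point. Let Player I play I with probability p; indifference gives 9p + 8(1−p) = 3p + 12(1−p), so p = 2/5.
Similarly Player II's optimal q on a is 9/10, and the value is 9·(9/10) + (3)·(1/10) = 42/5.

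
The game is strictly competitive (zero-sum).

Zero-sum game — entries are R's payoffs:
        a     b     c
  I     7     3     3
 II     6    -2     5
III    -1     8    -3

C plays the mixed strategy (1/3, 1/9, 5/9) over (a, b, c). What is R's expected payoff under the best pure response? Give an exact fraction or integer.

41/9

I: (7)·(1/3) + (3)·(1/9) + (3)·(5/9) = 13/3.
II: (6)·(1/3) + (-2)·(1/9) + (5)·(5/9) = 41/9.
III: (-1)·(1/3) + (8)·(1/9) + (-3)·(5/9) = -10/9.
The best pure response is II with expected payoff 41/9.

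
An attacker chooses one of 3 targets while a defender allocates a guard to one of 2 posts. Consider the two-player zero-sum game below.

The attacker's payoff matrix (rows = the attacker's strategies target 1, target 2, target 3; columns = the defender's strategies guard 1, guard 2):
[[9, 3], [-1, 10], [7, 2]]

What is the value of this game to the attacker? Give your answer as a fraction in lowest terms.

93/17

Row target 3 is strictly dominated by row target 1, so the attacker never plays it.
The remaining 2×2 game on (target 1, target 2) × (guard 1, guard 2) has no saddle point. Let the attacker play target 1 with probability p; indifference gives 9p − (1−p) = 3p + 10(1−p), so p = 11/17.
Similarly the defender's optimal q on guard 1 is 7/17, and the value is 9·(7/17) + (3)·(10/17) = 93/17.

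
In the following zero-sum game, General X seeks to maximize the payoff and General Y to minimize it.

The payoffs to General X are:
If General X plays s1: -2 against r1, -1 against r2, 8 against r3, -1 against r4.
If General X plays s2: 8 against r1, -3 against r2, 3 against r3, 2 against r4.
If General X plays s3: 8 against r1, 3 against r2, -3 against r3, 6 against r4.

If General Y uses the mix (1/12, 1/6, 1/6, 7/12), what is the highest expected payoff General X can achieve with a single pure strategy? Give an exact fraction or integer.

25/6

s1: (-2)·(1/12) + (-1)·(1/6) + (8)·(1/6) + (-1)·(7/12) = 5/12.
s2: (8)·(1/12) + (-3)·(1/6) + (3)·(1/6) + (2)·(7/12) = 11/6.
s3: (8)·(1/12) + (3)·(1/6) + (-3)·(1/6) + (6)·(7/12) = 25/6.
The best pure response is s3 with expected payoff 25/6.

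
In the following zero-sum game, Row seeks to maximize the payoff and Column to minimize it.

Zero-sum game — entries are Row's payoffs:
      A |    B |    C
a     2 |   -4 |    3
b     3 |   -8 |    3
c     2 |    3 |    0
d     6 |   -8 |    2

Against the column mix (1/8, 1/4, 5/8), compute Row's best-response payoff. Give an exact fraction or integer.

9/8

a: (2)·(1/8) + (-4)·(1/4) + (3)·(5/8) = 9/8.
b: (3)·(1/8) + (-8)·(1/4) + (3)·(5/8) = 1/4.
c: (2)·(1/8) + (3)·(1/4) + (0)·(5/8) = 1.
d: (6)·(1/8) + (-8)·(1/4) + (2)·(5/8) = 0.
The best pure response is a with expected payoff 9/8.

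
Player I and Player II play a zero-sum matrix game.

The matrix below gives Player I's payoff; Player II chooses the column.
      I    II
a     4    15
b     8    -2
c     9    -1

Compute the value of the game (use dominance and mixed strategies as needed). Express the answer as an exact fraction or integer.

139/21

Row b is strictly dominated by row c, so Player I never plays it.
The remaining 2×2 game on (a, c) × (I, II) has no saddle point. Let Player I play a with probability p; indifference gives 4p + 9(1−p) = 15p − (1−p), so p = 10/21.
Similarly Player II's optimal q on I is 16/21, and the value is 4·(16/21) + (15)·(5/21) = 139/21.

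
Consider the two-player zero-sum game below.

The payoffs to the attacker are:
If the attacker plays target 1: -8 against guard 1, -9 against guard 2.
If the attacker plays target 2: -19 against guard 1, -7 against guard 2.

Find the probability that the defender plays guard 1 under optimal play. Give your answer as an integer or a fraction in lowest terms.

2/13

Row minima are -9 and -19, so the attacker's maximin is -9; column maxima are -8 and -7, so the defender's minimax is -8. These differ, so the equilibrium is in mixed strategies.
Let the defender play guard 1 with probability q. The attacker is indifferent when −8q − 9(1−q) = −19q − 7(1−q), giving q = 2/13.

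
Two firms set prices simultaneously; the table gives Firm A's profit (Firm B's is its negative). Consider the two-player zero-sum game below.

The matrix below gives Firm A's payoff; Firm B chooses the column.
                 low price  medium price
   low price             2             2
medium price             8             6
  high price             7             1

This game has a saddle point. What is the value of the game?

Row minima: 2, 6, 1 → Firm A's maximin is 6.
Column maxima: 8, 6 → Firm B's minimax is 6.
They coincide at (medium price, medium price), so the value is 6.

6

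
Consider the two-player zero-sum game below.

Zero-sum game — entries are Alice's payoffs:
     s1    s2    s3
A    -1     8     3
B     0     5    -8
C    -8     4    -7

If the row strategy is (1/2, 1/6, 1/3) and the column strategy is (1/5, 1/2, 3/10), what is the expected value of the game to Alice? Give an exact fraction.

Against (1/5, 1/2, 3/10), each row's expected payoff is A: 47/10; B: 1/10; C: -17/10.
Taking the (1/2, 1/6, 1/3)-weighted average: (1/2)·(47/10) + (1/6)·(1/10) + (1/3)·(-17/10) = 9/5.

9/5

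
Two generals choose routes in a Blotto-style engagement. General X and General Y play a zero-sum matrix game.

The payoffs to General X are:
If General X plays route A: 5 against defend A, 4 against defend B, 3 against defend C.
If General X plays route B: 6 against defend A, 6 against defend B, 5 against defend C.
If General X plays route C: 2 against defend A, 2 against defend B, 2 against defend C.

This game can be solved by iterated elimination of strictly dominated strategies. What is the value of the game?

5

Row route A is strictly dominated by row route B (6>5, 6>4, 5>3); eliminate route A.
Row route C is strictly dominated by row route B (6>2, 6>2, 5>2); eliminate route C.
Column defend A is strictly dominated by defend C for General Y (5<6); eliminate defend A.
Column defend B is strictly dominated by defend C for General Y (5<6); eliminate defend B.
Only (route B, defend C) remains, with payoff 5.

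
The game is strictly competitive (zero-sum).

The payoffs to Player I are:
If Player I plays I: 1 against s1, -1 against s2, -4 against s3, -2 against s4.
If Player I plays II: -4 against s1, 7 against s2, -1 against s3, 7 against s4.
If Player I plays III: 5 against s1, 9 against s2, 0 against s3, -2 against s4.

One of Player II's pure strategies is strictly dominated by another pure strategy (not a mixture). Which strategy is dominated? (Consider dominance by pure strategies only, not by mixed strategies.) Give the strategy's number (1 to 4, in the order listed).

2

Player II prefers columns that give Player I less. Compare s2 with s3: -4 < -1, -1 < 7, 0 < 9.
So s3 strictly dominates s2 for Player II; s2 is strictly dominated.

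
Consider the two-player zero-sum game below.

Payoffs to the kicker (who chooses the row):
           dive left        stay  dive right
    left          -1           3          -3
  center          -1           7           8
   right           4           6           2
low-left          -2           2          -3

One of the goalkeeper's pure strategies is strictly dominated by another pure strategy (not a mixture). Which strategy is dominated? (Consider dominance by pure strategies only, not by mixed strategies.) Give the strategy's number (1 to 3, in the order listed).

2

The goalkeeper prefers columns that give the kicker less. Compare stay with dive left: -1 < 3, -1 < 7, 4 < 6, -2 < 2.
So dive left strictly dominates stay for the goalkeeper; stay is strictly dominated.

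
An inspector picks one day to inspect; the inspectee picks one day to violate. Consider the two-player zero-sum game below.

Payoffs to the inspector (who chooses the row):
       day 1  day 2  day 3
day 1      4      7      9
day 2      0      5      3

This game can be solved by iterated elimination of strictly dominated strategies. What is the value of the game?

Column day 2 is strictly dominated by day 1 for the inspectee (4<7, 0<5); eliminate day 2.
Row day 2 is strictly dominated by row day 1 (4>0, 9>3); eliminate day 2.
Column day 3 is strictly dominated by day 1 for the inspectee (4<9); eliminate day 3.
Only (day 1, day 1) remains, with payoff 4.

4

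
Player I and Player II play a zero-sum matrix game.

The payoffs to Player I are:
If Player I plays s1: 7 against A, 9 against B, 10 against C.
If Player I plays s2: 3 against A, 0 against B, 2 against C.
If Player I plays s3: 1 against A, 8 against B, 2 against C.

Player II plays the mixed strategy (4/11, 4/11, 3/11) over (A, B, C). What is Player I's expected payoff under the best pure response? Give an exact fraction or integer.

s1: (7)·(4/11) + (9)·(4/11) + (10)·(3/11) = 94/11.
s2: (3)·(4/11) + (0)·(4/11) + (2)·(3/11) = 18/11.
s3: (1)·(4/11) + (8)·(4/11) + (2)·(3/11) = 42/11.
The best pure response is s1 with expected payoff 94/11.

94/11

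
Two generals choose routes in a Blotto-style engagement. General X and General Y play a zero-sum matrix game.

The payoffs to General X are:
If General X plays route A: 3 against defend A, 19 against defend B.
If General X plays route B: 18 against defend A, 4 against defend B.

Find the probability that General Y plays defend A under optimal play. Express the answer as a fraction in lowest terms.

Row minima are 3 and 4, so General X's maximin is 4; column maxima are 18 and 19, so General Y's minimax is 18. These differ, so the equilibrium is in mixed strategies.
Let General Y play defend A with probability q. General X is indifferent when 3q + 19(1−q) = 18q + 4(1−q), giving q = 1/2.

1/2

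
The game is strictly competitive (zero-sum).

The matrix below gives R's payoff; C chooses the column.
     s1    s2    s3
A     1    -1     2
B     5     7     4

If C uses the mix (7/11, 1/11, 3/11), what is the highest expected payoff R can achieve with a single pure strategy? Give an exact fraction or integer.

54/11

A: (1)·(7/11) + (-1)·(1/11) + (2)·(3/11) = 12/11.
B: (5)·(7/11) + (7)·(1/11) + (4)·(3/11) = 54/11.
The best pure response is B with expected payoff 54/11.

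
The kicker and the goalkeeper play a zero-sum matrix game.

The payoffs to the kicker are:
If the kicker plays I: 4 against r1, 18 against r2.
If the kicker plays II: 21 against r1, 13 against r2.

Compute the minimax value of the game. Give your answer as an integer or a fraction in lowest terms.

163/11

Row minima are 4 and 13, so the kicker's maximin is 13; column maxima are 21 and 18, so the goalkeeper's minimax is 18. These differ, so the equilibrium is in mixed strategies.
Let the kicker play I with probability p. The goalkeeper is indifferent when 4p + 21(1−p) = 18p + 13(1−p), giving p = 4/11.
Let the goalkeeper play r1 with probability q. The kicker is indifferent when 4q + 18(1−q) = 21q + 13(1−q), giving q = 5/22.
The value is 4·(5/22) + (18)·(17/22) = 163/11.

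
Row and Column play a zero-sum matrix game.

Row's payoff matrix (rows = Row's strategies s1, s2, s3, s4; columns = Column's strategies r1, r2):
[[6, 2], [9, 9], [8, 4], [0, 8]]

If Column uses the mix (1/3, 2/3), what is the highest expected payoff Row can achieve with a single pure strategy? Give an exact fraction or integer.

s1: (6)·(1/3) + (2)·(2/3) = 10/3.
s2: (9)·(1/3) + (9)·(2/3) = 9.
s3: (8)·(1/3) + (4)·(2/3) = 16/3.
s4: (0)·(1/3) + (8)·(2/3) = 16/3.
The best pure response is s2 with expected payoff 9.

9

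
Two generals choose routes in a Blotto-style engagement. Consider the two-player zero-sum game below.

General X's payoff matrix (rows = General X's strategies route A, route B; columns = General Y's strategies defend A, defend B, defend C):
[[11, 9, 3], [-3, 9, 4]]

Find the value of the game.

Column defend B is strictly dominated by defend C for General Y (it gives General X more in every row).
The remaining 2×2 game on (route A, route B) × (defend A, defend C) has no saddle point. Let General X play route A with probability p; indifference gives 11p − 3(1−p) = 3p + 4(1−p), so p = 7/15.
Similarly General Y's optimal q on defend A is 1/15, and the value is 11·(1/15) + (3)·(14/15) = 53/15.

53/15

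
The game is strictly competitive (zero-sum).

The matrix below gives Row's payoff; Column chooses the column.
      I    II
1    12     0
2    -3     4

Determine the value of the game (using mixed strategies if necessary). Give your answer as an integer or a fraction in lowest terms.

48/19

Row minima are 0 and -3, so Row's maximin is 0; column maxima are 12 and 4, so Column's minimax is 4. These differ, so the equilibrium is in mixed strategies.
Let Row play 1 with probability p. Column is indifferent when 12p − 3(1−p) = 4(1−p), giving p = 7/19.
Let Column play I with probability q. Row is indifferent when 12q = −3q + 4(1−q), giving q = 4/19.
The value is 12·(4/19) + (0)·(15/19) = 48/19.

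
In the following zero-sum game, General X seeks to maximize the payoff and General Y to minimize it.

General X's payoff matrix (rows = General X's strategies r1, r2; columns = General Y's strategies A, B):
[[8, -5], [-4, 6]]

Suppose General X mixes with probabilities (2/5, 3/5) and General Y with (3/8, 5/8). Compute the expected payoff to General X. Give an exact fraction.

13/10

Against (3/8, 5/8), each row's expected payoff is r1: -1/8; r2: 9/4.
Taking the (2/5, 3/5)-weighted average: (2/5)·(-1/8) + (3/5)·(9/4) = 13/10.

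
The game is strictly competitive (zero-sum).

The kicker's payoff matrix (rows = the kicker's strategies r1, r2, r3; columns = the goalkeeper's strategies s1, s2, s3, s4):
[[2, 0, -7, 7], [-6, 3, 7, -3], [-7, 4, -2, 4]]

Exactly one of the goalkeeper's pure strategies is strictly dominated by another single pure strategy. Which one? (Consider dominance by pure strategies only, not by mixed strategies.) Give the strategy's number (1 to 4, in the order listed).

4

The goalkeeper prefers columns that give the kicker less. Compare s4 with s1: 2 < 7, -6 < -3, -7 < 4.
So s1 strictly dominates s4 for the goalkeeper; s4 is strictly dominated.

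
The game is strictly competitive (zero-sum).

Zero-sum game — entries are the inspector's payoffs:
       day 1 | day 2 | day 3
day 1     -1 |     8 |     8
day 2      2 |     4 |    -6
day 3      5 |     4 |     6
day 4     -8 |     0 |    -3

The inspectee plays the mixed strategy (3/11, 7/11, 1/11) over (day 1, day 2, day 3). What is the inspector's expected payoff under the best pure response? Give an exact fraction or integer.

61/11

day 1: (-1)·(3/11) + (8)·(7/11) + (8)·(1/11) = 61/11.
day 2: (2)·(3/11) + (4)·(7/11) + (-6)·(1/11) = 28/11.
day 3: (5)·(3/11) + (4)·(7/11) + (6)·(1/11) = 49/11.
day 4: (-8)·(3/11) + (0)·(7/11) + (-3)·(1/11) = -27/11.
The best pure response is day 1 with expected payoff 61/11.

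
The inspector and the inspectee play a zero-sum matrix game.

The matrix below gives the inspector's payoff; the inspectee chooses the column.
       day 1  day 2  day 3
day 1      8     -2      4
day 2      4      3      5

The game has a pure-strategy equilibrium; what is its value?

Row minima: -2, 3 → the inspector's maximin is 3.
Column maxima: 8, 3, 5 → the inspectee's minimax is 3.
They coincide at (day 2, day 2), so the value is 3.

3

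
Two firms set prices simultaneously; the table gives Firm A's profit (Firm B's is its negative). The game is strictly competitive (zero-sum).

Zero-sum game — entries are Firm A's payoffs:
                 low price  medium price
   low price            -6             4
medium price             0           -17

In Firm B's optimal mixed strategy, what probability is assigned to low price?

7/9

Row minima are -6 and -17, so Firm A's maximin is -6; column maxima are 0 and 4, so Firm B's minimax is 0. These differ, so the equilibrium is in mixed strategies.
Let Firm B play low price with probability q. Firm A is indifferent when −6q + 4(1−q) = −17(1−q), giving q = 7/9.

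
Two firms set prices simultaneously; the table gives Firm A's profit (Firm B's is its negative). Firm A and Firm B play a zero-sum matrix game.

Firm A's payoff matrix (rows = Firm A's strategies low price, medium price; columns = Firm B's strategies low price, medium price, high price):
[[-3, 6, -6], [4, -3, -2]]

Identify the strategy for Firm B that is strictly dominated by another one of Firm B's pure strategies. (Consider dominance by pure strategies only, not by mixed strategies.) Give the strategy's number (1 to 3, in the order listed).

1

Firm B prefers columns that give Firm A less. Compare low price with high price: -6 < -3, -2 < 4.
So high price strictly dominates low price for Firm B; low price is strictly dominated.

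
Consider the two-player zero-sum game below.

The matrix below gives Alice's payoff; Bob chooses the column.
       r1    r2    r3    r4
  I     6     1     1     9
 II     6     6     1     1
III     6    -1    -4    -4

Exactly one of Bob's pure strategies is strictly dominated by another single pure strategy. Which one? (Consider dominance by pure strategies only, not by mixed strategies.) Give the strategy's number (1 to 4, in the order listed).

1

Bob prefers columns that give Alice less. Compare r1 with r3: 1 < 6, 1 < 6, -4 < 6.
So r3 strictly dominates r1 for Bob; r1 is strictly dominated.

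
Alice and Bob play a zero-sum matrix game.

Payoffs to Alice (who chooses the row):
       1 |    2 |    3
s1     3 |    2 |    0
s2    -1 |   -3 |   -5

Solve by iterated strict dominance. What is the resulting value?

0

Row s2 is strictly dominated by row s1 (3>-1, 2>-3, 0>-5); eliminate s2.
Column 2 is strictly dominated by 3 for Bob (0<2); eliminate 2.
Column 1 is strictly dominated by 3 for Bob (0<3); eliminate 1.
Only (s1, 3) remains, with payoff 0.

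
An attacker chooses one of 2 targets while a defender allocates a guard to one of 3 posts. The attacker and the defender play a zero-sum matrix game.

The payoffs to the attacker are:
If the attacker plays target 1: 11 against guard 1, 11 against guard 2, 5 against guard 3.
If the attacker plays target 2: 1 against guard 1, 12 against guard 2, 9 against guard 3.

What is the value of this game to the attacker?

47/7

Column guard 2 is strictly dominated by guard 3 for the defender (it gives the attacker more in every row).
The remaining 2×2 game on (target 1, target 2) × (guard 1, guard 3) has no saddle point. Let the attacker play target 1 with probability p; indifference gives 11p + (1−p) = 5p + 9(1−p), so p = 4/7.
Similarly the defender's optimal q on guard 1 is 2/7, and the value is 11·(2/7) + (5)·(5/7) = 47/7.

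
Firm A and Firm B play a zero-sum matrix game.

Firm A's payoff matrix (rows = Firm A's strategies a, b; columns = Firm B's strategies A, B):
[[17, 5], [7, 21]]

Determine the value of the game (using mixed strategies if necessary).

Row minima are 5 and 7, so Firm A's maximin is 7; column maxima are 17 and 21, so Firm B's minimax is 17. These differ, so the equilibrium is in mixed strategies.
Let Firm A play a with probability p. Firm B is indifferent when 17p + 7(1−p) = 5p + 21(1−p), giving p = 7/13.
Let Firm B play A with probability q. Firm A is indifferent when 17q + 5(1−q) = 7q + 21(1−q), giving q = 8/13.
The value is 17·(8/13) + (5)·(5/13) = 161/13.

161/13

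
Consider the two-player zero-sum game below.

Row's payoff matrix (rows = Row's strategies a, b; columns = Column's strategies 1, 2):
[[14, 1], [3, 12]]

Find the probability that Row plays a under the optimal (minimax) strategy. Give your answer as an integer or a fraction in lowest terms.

Row minima are 1 and 3, so Row's maximin is 3; column maxima are 14 and 12, so Column's minimax is 12. These differ, so the equilibrium is in mixed strategies.
Let Row play a with probability p. Column is indifferent when 14p + 3(1−p) = p + 12(1−p), giving p = 9/22.

9/22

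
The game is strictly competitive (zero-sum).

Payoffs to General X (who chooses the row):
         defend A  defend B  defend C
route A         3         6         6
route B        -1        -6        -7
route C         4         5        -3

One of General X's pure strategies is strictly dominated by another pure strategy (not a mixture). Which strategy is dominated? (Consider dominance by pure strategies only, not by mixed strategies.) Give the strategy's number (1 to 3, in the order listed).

2

Compare route B with route A: 3 > -1, 6 > -6, 6 > -7.
So route A strictly dominates route B for General X; route B is strictly dominated.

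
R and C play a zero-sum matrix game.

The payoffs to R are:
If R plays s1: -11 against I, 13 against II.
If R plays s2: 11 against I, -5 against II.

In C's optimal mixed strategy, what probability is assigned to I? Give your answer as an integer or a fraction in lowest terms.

9/20

Row minima are -11 and -5, so R's maximin is -5; column maxima are 11 and 13, so C's minimax is 11. These differ, so the equilibrium is in mixed strategies.
Let C play I with probability q. R is indifferent when −11q + 13(1−q) = 11q − 5(1−q), giving q = 9/20.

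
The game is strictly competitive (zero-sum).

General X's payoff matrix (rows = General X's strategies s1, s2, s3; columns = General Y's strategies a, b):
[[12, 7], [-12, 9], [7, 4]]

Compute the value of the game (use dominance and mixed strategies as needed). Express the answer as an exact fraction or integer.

Row s3 is strictly dominated by row s1, so General X never plays it.
The remaining 2×2 game on (s1, s2) × (a, b) has no saddle point. Let General X play s1 with probability p; indifference gives 12p − 12(1−p) = 7p + 9(1−p), so p = 21/26.
Similarly General Y's optimal q on a is 1/13, and the value is 12·(1/13) + (7)·(12/13) = 96/13.

96/13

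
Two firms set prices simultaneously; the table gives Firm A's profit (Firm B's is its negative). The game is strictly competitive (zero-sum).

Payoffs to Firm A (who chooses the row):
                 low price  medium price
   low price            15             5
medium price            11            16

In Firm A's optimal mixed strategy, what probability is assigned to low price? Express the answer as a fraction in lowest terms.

Row minima are 5 and 11, so Firm A's maximin is 11; column maxima are 15 and 16, so Firm B's minimax is 15. These differ, so the equilibrium is in mixed strategies.
Let Firm A play low price with probability p. Firm B is indifferent when 15p + 11(1−p) = 5p + 16(1−p), giving p = 1/3.

1/3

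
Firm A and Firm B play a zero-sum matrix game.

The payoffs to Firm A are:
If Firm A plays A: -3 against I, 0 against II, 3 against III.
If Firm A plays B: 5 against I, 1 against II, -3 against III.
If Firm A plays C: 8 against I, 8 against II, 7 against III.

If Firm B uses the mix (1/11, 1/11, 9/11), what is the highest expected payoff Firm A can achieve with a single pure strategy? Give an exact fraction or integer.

79/11

A: (-3)·(1/11) + (0)·(1/11) + (3)·(9/11) = 24/11.
B: (5)·(1/11) + (1)·(1/11) + (-3)·(9/11) = -21/11.
C: (8)·(1/11) + (8)·(1/11) + (7)·(9/11) = 79/11.
The best pure response is C with expected payoff 79/11.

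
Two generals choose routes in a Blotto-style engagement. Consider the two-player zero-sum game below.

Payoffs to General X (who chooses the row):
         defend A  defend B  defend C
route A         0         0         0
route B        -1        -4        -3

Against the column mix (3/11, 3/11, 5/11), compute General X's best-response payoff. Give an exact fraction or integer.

0

route A: (0)·(3/11) + (0)·(3/11) + (0)·(5/11) = 0.
route B: (-1)·(3/11) + (-4)·(3/11) + (-3)·(5/11) = -30/11.
The best pure response is route A with expected payoff 0.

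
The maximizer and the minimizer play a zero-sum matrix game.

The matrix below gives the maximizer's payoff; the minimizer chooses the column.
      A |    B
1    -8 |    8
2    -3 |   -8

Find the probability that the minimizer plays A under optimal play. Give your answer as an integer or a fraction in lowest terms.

Row minima are -8 and -8, so the maximizer's maximin is -8; column maxima are -3 and 8, so the minimizer's minimax is -3. These differ, so the equilibrium is in mixed strategies.
Let the minimizer play A with probability q. The maximizer is indifferent when −8q + 8(1−q) = −3q − 8(1−q), giving q = 16/21.

16/21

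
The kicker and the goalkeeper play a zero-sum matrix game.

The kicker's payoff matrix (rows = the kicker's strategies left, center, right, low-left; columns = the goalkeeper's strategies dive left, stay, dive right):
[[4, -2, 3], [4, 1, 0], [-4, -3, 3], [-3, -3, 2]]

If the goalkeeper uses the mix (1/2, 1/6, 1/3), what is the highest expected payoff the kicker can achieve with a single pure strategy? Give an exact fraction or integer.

left: (4)·(1/2) + (-2)·(1/6) + (3)·(1/3) = 8/3.
center: (4)·(1/2) + (1)·(1/6) + (0)·(1/3) = 13/6.
right: (-4)·(1/2) + (-3)·(1/6) + (3)·(1/3) = -3/2.
low-left: (-3)·(1/2) + (-3)·(1/6) + (2)·(1/3) = -4/3.
The best pure response is left with expected payoff 8/3.

8/3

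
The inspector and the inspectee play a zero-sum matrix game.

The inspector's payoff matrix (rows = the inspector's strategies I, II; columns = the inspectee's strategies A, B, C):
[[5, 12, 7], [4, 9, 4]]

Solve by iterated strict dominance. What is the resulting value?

5

Row II is strictly dominated by row I (5>4, 12>9, 7>4); eliminate II.
Column B is strictly dominated by A for the inspectee (5<12); eliminate B.
Column C is strictly dominated by A for the inspectee (5<7); eliminate C.
Only (I, A) remains, with payoff 5.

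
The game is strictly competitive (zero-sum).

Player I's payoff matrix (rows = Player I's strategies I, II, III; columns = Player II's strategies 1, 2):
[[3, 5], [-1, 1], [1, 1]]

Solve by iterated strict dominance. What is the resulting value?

Row III is strictly dominated by row I (3>1, 5>1); eliminate III.
Row II is strictly dominated by row I (3>-1, 5>1); eliminate II.
Column 2 is strictly dominated by 1 for Player II (3<5); eliminate 2.
Only (I, 1) remains, with payoff 3.

3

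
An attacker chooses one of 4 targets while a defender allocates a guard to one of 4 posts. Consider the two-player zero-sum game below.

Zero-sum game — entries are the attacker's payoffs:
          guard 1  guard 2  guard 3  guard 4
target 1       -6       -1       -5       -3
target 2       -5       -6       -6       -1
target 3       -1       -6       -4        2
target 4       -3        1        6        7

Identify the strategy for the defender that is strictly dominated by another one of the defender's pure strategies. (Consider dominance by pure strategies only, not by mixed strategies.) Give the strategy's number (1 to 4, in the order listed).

4

The defender prefers columns that give the attacker less. Compare guard 4 with guard 1: -6 < -3, -5 < -1, -1 < 2, -3 < 7.
So guard 1 strictly dominates guard 4 for the defender; guard 4 is strictly dominated.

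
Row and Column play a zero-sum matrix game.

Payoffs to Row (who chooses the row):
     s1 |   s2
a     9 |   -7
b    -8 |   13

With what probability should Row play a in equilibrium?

21/37

Row minima are -7 and -8, so Row's maximin is -7; column maxima are 9 and 13, so Column's minimax is 9. These differ, so the equilibrium is in mixed strategies.
Let Row play a with probability p. Column is indifferent when 9p − 8(1−p) = −7p + 13(1−p), giving p = 21/37.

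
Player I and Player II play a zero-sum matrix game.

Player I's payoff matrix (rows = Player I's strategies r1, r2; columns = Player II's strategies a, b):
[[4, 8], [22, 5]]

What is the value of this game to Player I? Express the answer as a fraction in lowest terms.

Row minima are 4 and 5, so Player I's maximin is 5; column maxima are 22 and 8, so Player II's minimax is 8. These differ, so the equilibrium is in mixed strategies.
Let Player I play r1 with probability p. Player II is indifferent when 4p + 22(1−p) = 8p + 5(1−p), giving p = 17/21.
Let Player II play a with probability q. Player I is indifferent when 4q + 8(1−q) = 22q + 5(1−q), giving q = 1/7.
The value is 4·(1/7) + (8)·(6/7) = 52/7.

52/7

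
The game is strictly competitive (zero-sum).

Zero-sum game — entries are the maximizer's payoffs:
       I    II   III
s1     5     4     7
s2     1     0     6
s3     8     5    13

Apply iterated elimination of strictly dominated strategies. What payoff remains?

Row s2 is strictly dominated by row s1 (5>1, 4>0, 7>6); eliminate s2.
Column III is strictly dominated by I for the minimizer (5<7, 8<13); eliminate III.
Column I is strictly dominated by II for the minimizer (4<5, 5<8); eliminate I.
Row s1 is strictly dominated by row s3 (5>4); eliminate s1.
Only (s3, II) remains, with payoff 5.

5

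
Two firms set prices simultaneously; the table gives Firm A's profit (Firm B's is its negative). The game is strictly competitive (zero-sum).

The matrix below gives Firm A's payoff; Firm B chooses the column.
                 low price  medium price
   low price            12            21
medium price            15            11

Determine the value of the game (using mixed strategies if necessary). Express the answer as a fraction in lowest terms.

Row minima are 12 and 11, so Firm A's maximin is 12; column maxima are 15 and 21, so Firm B's minimax is 15. These differ, so the equilibrium is in mixed strategies.
Let Firm A play low price with probability p. Firm B is indifferent when 12p + 15(1−p) = 21p + 11(1−p), giving p = 4/13.
Let Firm B play low price with probability q. Firm A is indifferent when 12q + 21(1−q) = 15q + 11(1−q), giving q = 10/13.
The value is 12·(10/13) + (21)·(3/13) = 183/13.

183/13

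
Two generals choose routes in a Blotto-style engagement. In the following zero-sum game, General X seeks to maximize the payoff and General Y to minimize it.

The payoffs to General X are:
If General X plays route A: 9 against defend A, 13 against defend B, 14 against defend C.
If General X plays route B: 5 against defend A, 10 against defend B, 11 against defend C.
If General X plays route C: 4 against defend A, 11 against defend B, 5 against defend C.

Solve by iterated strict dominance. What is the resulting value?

9

Row route B is strictly dominated by row route A (9>5, 13>10, 14>11); eliminate route B.
Row route C is strictly dominated by row route A (9>4, 13>11, 14>5); eliminate route C.
Column defend C is strictly dominated by defend A for General Y (9<14); eliminate defend C.
Column defend B is strictly dominated by defend A for General Y (9<13); eliminate defend B.
Only (route A, defend A) remains, with payoff 9.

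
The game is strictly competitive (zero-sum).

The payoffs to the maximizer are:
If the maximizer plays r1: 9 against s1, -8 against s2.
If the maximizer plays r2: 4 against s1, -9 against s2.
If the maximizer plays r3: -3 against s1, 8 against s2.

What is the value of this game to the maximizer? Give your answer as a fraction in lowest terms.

Row r2 is strictly dominated by row r1, so the maximizer never plays it.
The remaining 2×2 game on (r1, r3) × (s1, s2) has no saddle point. Let the maximizer play r1 with probability p; indifference gives 9p − 3(1−p) = −8p + 8(1−p), so p = 11/28.
Similarly the minimizer's optimal q on s1 is 4/7, and the value is 9·(4/7) + (-8)·(3/7) = 12/7.

12/7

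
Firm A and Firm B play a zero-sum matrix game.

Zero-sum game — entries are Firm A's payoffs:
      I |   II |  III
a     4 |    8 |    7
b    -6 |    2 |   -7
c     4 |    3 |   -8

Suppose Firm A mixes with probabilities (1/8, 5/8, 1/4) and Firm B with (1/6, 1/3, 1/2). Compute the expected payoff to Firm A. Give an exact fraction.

Against (1/6, 1/3, 1/2), each row's expected payoff is a: 41/6; b: -23/6; c: -7/3.
Taking the (1/8, 5/8, 1/4)-weighted average: (1/8)·(41/6) + (5/8)·(-23/6) + (1/4)·(-7/3) = -17/8.

-17/8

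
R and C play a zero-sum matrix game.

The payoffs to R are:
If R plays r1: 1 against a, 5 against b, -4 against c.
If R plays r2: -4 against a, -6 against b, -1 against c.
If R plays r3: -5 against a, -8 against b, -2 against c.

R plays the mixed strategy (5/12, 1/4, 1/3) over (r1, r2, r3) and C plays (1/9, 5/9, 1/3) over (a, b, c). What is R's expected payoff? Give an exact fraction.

Against (1/9, 5/9, 1/3), each row's expected payoff is r1: 14/9; r2: -37/9; r3: -17/3.
Taking the (5/12, 1/4, 1/3)-weighted average: (5/12)·(14/9) + (1/4)·(-37/9) + (1/3)·(-17/3) = -245/108.

-245/108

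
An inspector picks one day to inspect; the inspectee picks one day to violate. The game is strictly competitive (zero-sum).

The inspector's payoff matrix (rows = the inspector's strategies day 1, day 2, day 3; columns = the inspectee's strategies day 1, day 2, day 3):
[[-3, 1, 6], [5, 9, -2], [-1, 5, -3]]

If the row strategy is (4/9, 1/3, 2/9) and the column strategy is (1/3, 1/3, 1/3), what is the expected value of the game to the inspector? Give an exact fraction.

2

Against (1/3, 1/3, 1/3), each row's expected payoff is day 1: 4/3; day 2: 4; day 3: 1/3.
Taking the (4/9, 1/3, 2/9)-weighted average: (4/9)·(4/3) + (1/3)·(4) + (2/9)·(1/3) = 2.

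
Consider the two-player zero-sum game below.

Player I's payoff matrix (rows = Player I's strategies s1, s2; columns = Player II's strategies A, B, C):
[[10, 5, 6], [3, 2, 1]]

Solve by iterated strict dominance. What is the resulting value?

Row s2 is strictly dominated by row s1 (10>3, 5>2, 6>1); eliminate s2.
Column A is strictly dominated by B for Player II (5<10); eliminate A.
Column C is strictly dominated by B for Player II (5<6); eliminate C.
Only (s1, B) remains, with payoff 5.

5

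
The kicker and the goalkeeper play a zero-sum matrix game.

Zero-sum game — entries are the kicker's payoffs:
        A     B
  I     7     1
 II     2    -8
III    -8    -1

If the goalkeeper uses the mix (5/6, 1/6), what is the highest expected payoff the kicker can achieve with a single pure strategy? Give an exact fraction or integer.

6

I: (7)·(5/6) + (1)·(1/6) = 6.
II: (2)·(5/6) + (-8)·(1/6) = 1/3.
III: (-8)·(5/6) + (-1)·(1/6) = -41/6.
The best pure response is I with expected payoff 6.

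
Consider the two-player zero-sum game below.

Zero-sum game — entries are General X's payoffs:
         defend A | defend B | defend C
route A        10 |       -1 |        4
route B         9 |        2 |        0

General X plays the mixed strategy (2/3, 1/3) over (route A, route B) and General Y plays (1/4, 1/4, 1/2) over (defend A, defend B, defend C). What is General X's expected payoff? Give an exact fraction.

15/4

Against (1/4, 1/4, 1/2), each row's expected payoff is route A: 17/4; route B: 11/4.
Taking the (2/3, 1/3)-weighted average: (2/3)·(17/4) + (1/3)·(11/4) = 15/4.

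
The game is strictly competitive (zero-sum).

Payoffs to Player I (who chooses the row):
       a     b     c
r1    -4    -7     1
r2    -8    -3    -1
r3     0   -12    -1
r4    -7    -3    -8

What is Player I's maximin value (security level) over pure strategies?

The worst-case payoff for each row is r1: -7, r2: -8, r3: -12, r4: -8.
The best of these is -7.

-7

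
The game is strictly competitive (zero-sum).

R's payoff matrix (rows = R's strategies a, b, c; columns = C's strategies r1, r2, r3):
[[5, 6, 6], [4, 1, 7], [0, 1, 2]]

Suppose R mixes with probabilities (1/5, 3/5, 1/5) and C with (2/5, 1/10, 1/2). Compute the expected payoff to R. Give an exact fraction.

223/50

Against (2/5, 1/10, 1/2), each row's expected payoff is a: 28/5; b: 26/5; c: 11/10.
Taking the (1/5, 3/5, 1/5)-weighted average: (1/5)·(28/5) + (3/5)·(26/5) + (1/5)·(11/10) = 223/50.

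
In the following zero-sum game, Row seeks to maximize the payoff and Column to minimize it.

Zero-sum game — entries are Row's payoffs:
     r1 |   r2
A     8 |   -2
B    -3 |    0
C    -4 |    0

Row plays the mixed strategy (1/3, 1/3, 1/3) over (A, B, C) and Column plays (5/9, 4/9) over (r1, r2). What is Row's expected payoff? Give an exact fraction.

Against (5/9, 4/9), each row's expected payoff is A: 32/9; B: -5/3; C: -20/9.
Taking the (1/3, 1/3, 1/3)-weighted average: (1/3)·(32/9) + (1/3)·(-5/3) + (1/3)·(-20/9) = -1/9.

-1/9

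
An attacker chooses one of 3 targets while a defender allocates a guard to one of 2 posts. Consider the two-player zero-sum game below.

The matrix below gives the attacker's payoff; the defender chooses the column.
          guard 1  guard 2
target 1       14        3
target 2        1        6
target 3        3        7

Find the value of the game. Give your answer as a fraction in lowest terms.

89/15

Row target 2 is strictly dominated by row target 3, so the attacker never plays it.
The remaining 2×2 game on (target 1, target 3) × (guard 1, guard 2) has no saddle point. Let the attacker play target 1 with probability p; indifference gives 14p + 3(1−p) = 3p + 7(1−p), so p = 4/15.
Similarly the defender's optimal q on guard 1 is 4/15, and the value is 14·(4/15) + (3)·(11/15) = 89/15.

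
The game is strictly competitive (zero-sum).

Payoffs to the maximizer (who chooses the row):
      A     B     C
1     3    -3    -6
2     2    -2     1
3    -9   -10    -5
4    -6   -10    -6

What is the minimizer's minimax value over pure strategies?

-2

The worst case (largest entry) in each column is A: 3, B: -2, C: 1.
The best (smallest) of these is -2.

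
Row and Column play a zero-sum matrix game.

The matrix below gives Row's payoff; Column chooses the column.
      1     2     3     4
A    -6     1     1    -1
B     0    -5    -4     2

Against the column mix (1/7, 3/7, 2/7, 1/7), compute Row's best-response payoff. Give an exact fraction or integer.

A: (-6)·(1/7) + (1)·(3/7) + (1)·(2/7) + (-1)·(1/7) = -2/7.
B: (0)·(1/7) + (-5)·(3/7) + (-4)·(2/7) + (2)·(1/7) = -3.
The best pure response is A with expected payoff -2/7.

-2/7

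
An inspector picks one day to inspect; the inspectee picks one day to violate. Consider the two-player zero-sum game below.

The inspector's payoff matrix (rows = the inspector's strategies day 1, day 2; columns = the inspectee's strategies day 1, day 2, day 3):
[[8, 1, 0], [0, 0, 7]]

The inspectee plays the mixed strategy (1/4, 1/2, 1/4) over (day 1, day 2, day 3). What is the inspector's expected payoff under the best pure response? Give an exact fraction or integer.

day 1: (8)·(1/4) + (1)·(1/2) + (0)·(1/4) = 5/2.
day 2: (0)·(1/4) + (0)·(1/2) + (7)·(1/4) = 7/4.
The best pure response is day 1 with expected payoff 5/2.

5/2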